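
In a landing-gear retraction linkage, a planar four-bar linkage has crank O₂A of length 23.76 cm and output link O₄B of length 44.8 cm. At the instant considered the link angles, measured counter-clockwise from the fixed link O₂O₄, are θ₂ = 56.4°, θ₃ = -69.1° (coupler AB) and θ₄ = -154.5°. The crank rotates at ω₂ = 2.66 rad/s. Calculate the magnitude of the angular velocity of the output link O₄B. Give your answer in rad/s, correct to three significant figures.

1.15

ω₂ = 2.66 rad/s
Differentiating the loop-closure r₂e^{iθ₂}+r₃e^{iθ₃}=r₁+r₄e^{iθ₄} gives r₂ω₂e^{iθ₂}+r₃ω₃e^{iθ₃}=r₄ω₄e^{iθ₄}.
Eliminating the other unknown: ω₄ = r₂ω₂ sin(θ₂−θ₃) / [r₄ sin(θ₄−θ₃)].
Numerator sine = +0.81412; denominator sine = -0.99678.
Result = 0.2376·2.66·(+0.81412) / (0.448·(-0.99678)) = -1.1522 rad/s; magnitude 1.1522 rad/s.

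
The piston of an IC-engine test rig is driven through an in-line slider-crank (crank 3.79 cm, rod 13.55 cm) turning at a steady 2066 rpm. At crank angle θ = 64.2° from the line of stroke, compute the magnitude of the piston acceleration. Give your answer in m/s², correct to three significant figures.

460

ω = 2π·2066/60 = 216.4 rad/s
x(θ) = r cosθ + √(L² − r² sin²θ); with ω constant, a = ω²·d²x/dθ².
d²x/dθ² = −r cosθ − r²(cos2θ)/√u − r⁴ sin²2θ/(4u^{3/2}),  u = L² − r² sin²θ = 0.0171959 m².
Substituting r = 0.0379 m, L = 0.1355 m, θ = 64.2°: d²x/dθ² = -0.0098318 m.
a = ω²·d²x/dθ² = (216.4)²·(-0.0098318) = -460.21 m/s²;  |a| = 460.21 m/s².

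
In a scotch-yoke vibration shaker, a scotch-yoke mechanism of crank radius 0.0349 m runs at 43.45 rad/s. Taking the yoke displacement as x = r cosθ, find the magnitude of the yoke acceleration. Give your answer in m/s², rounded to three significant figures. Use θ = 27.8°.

ω = 43.45 rad/s
x = r cosθ ⇒ ẍ = −rω² cosθ (ω constant).
|a| = rω²|cosθ| = 0.0349·(43.45)²·|cos 27.8°| = 58.283 m/s².

58.3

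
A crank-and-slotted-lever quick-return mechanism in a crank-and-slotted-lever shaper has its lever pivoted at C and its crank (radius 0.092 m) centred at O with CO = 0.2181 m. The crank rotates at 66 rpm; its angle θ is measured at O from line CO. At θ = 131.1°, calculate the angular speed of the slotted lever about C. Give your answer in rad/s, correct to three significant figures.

ω = 6.912 rad/s (from 66 rpm).
Crank pin A relative to C: A = (d + r cosθ, r sinθ); lever angle φ = atan2(r sinθ, d + r cosθ).
Differentiating tanφ: φ̇ = rω(d cosθ + r)/(d² + r² + 2dr cosθ).
d² + r² + 2dr cosθ = |CA|² = 0.0296509 m²;  d cosθ + r = -0.051374 m.
|ω_lever| = |0.092·6.912·-0.051374| / 0.0296509 = 1.1017 rad/s.

1.10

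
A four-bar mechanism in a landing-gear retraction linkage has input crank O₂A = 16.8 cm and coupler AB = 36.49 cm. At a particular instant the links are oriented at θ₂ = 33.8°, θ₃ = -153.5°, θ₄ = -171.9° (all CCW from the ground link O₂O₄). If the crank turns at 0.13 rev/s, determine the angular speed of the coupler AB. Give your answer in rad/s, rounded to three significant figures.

0.517

ω₂ = 0.8168 rad/s (from 0.13 rev/s).
Differentiating the loop-closure r₂e^{iθ₂}+r₃e^{iθ₃}=r₁+r₄e^{iθ₄} gives r₂ω₂e^{iθ₂}+r₃ω₃e^{iθ₃}=r₄ω₄e^{iθ₄}.
Eliminating the other unknown: ω₃ = r₂ω₂ sin(θ₄−θ₂) / [r₃ sin(θ₃−θ₄)].
Numerator sine = +0.43366; denominator sine = +0.31565.
Result = 0.168·0.8168·(+0.43366) / (0.3649·(+0.31565)) = +0.51666 rad/s; magnitude 0.51666 rad/s.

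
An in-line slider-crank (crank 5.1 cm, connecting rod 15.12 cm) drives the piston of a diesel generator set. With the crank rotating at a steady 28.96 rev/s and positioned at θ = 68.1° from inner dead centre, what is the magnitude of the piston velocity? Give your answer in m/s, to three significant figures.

9.75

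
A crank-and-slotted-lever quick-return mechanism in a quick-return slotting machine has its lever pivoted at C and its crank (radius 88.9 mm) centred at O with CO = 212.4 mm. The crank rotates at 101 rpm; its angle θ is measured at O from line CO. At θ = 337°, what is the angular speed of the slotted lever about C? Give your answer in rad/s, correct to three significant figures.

ω = 10.58 rad/s (from 101 rpm).
Crank pin A relative to C: A = (d + r cosθ, r sinθ); lever angle φ = atan2(r sinθ, d + r cosθ).
Differentiating tanφ: φ̇ = rω(d cosθ + r)/(d² + r² + 2dr cosθ).
d² + r² + 2dr cosθ = |CA|² = 0.0877796 m²;  d cosθ + r = +0.28442 m.
|ω_lever| = |0.0889·10.58·+0.28442| / 0.0877796 = 3.0466 rad/s.

3.05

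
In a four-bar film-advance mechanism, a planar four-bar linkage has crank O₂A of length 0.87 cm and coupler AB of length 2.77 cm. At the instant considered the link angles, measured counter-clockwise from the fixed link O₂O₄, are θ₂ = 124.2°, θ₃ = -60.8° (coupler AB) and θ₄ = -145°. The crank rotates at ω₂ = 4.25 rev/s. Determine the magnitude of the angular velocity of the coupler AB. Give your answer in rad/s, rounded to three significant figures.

ω₂ = 26.7 rad/s (from 4.25 rev/s).
Differentiating the loop-closure r₂e^{iθ₂}+r₃e^{iθ₃}=r₁+r₄e^{iθ₄} gives r₂ω₂e^{iθ₂}+r₃ω₃e^{iθ₃}=r₄ω₄e^{iθ₄}.
Eliminating the other unknown: ω₃ = r₂ω₂ sin(θ₄−θ₂) / [r₃ sin(θ₃−θ₄)].
Numerator sine = +0.99990; denominator sine = +0.99488.
Result = 0.0087·26.7·(+0.99990) / (0.0277·(+0.99488)) = +8.4294 rad/s; magnitude 8.4294 rad/s.

8.43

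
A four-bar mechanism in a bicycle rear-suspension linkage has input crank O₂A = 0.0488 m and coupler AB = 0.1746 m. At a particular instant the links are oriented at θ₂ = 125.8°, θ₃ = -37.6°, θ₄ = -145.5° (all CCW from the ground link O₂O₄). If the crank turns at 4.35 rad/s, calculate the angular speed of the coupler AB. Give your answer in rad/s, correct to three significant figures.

1.28

ω₂ = 4.35 rad/s
Differentiating the loop-closure r₂e^{iθ₂}+r₃e^{iθ₃}=r₁+r₄e^{iθ₄} gives r₂ω₂e^{iθ₂}+r₃ω₃e^{iθ₃}=r₄ω₄e^{iθ₄}.
Eliminating the other unknown: ω₃ = r₂ω₂ sin(θ₄−θ₂) / [r₃ sin(θ₃−θ₄)].
Numerator sine = +0.99974; denominator sine = +0.95159.
Result = 0.0488·4.35·(+0.99974) / (0.1746·(+0.95159)) = +1.2773 rad/s; magnitude 1.2773 rad/s.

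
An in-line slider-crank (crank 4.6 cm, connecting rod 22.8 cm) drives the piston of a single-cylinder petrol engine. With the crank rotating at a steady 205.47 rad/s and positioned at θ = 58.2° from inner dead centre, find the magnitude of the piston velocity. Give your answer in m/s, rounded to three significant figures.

8.90

ω = 205.5 rad/s
For an in-line slider-crank, x = r cosθ + √(L² − r² sin²θ), so v = −rω sinθ·[1 + r cosθ/√(L² − r² sin²θ)].
With r = 0.046 m, L = 0.228 m, θ = 58.2°: √(L² − r² sin²θ) = 0.22462 m.
v = −0.046·205.5·0.84989·[1 + 0.046·0.52696/0.22462] = -8.8997 m/s.
|v| = 8.8997 m/s.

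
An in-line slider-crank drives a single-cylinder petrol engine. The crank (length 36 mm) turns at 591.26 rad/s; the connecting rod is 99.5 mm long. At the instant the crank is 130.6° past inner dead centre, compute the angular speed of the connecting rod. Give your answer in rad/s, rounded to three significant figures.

ω = 591.3 rad/s
The rod makes angle φ with the slider axis where L sinφ = r sinθ; differentiating, L cosφ·φ̇ = r ω cosθ.
L cosφ = √(L² − r² sin²θ) = 0.095672 m.
|ω_rod| = r ω |cosθ| / √(L² − r² sin²θ) = 0.036·591.3·0.65077/0.095672 = 144.79 rad/s.

145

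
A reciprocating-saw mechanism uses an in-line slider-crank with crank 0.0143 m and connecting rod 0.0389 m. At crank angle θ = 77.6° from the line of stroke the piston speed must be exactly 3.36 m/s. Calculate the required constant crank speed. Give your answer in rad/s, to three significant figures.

222

For an in-line slider-crank, |v_piston| = rω|sinθ|·[1 + r cosθ/√(L² − r² sin²θ)].
With r = 0.0143 m, L = 0.0389 m, θ = 77.6°: the bracketed kinematic factor |dx/dθ| = 0.015148 m.
ω = v/|dx/dθ| = 3.36/0.015148 = 221.82 rad/s.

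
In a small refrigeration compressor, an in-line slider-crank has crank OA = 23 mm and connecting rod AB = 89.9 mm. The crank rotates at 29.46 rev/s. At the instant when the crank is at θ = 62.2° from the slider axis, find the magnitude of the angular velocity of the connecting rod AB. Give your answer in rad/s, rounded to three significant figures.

ω = 185.1 rad/s (converted from 29.46 rev/s).
The rod makes angle φ with the slider axis where L sinφ = r sinθ; differentiating, L cosφ·φ̇ = r ω cosθ.
L cosφ = √(L² − r² sin²θ) = 0.087568 m.
|ω_rod| = r ω |cosθ| / √(L² − r² sin²θ) = 0.023·185.1·0.46639/0.087568 = 22.675 rad/s.

22.7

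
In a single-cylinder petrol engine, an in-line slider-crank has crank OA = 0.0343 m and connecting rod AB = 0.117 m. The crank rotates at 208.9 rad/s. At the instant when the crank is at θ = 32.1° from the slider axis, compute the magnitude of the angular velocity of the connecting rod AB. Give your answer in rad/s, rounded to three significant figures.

52.5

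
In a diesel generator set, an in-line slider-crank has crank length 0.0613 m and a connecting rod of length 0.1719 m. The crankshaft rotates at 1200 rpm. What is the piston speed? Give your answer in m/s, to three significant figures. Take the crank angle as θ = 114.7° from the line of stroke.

5.90

ω = 2π·1200/60 = 125.7 rad/s
For an in-line slider-crank, x = r cosθ + √(L² − r² sin²θ), so v = −rω sinθ·[1 + r cosθ/√(L² − r² sin²θ)].
With r = 0.0613 m, L = 0.1719 m, θ = 114.7°: √(L² − r² sin²θ) = 0.16263 m.
v = −0.0613·125.7·0.90851·[1 + 0.0613·-0.41787/0.16263] = -5.8961 m/s.
|v| = 5.8961 m/s.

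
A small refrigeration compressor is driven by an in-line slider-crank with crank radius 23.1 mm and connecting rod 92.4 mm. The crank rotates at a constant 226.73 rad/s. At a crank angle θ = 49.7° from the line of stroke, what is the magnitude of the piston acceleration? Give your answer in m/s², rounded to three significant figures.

ω = 226.7 rad/s
x(θ) = r cosθ + √(L² − r² sin²θ); with ω constant, a = ω²·d²x/dθ².
d²x/dθ² = −r cosθ − r²(cos2θ)/√u − r⁴ sin²2θ/(4u^{3/2}),  u = L² − r² sin²θ = 0.00822738 m².
Substituting r = 0.0231 m, L = 0.0924 m, θ = 49.7°: d²x/dθ² = -0.014073 m.
a = ω²·d²x/dθ² = (226.7)²·(-0.014073) = -723.44 m/s²;  |a| = 723.44 m/s².

723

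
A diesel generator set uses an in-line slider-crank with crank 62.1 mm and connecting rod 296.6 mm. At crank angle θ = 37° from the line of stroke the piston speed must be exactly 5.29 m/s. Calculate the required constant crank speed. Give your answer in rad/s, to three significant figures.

121

For an in-line slider-crank, |v_piston| = rω|sinθ|·[1 + r cosθ/√(L² − r² sin²θ)].
With r = 0.0621 m, L = 0.2966 m, θ = 37°: the bracketed kinematic factor |dx/dθ| = 0.043672 m.
ω = v/|dx/dθ| = 5.29/0.043672 = 121.13 rad/s.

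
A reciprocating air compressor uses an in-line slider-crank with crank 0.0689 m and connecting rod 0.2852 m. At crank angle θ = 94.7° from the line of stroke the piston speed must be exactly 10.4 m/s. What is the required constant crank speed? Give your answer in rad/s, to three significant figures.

155

For an in-line slider-crank, |v_piston| = rω|sinθ|·[1 + r cosθ/√(L² − r² sin²θ)].
With r = 0.0689 m, L = 0.2852 m, θ = 94.7°: the bracketed kinematic factor |dx/dθ| = 0.067268 m.
ω = v/|dx/dθ| = 10.4/0.067268 = 154.61 rad/s.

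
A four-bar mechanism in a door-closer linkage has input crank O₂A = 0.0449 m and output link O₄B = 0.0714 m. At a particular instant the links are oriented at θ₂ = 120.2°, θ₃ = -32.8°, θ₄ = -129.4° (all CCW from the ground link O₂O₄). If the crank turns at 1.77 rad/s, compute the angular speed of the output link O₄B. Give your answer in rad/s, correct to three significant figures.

0.509

ω₂ = 1.77 rad/s
Differentiating the loop-closure r₂e^{iθ₂}+r₃e^{iθ₃}=r₁+r₄e^{iθ₄} gives r₂ω₂e^{iθ₂}+r₃ω₃e^{iθ₃}=r₄ω₄e^{iθ₄}.
Eliminating the other unknown: ω₄ = r₂ω₂ sin(θ₂−θ₃) / [r₄ sin(θ₄−θ₃)].
Numerator sine = +0.45399; denominator sine = -0.99337.
Result = 0.0449·1.77·(+0.45399) / (0.0714·(-0.99337)) = -0.50869 rad/s; magnitude 0.50869 rad/s.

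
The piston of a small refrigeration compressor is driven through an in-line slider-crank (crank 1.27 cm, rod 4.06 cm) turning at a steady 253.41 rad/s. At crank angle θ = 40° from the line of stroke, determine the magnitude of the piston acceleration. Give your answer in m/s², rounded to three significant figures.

ω = 253.4 rad/s
x(θ) = r cosθ + √(L² − r² sin²θ); with ω constant, a = ω²·d²x/dθ².
d²x/dθ² = −r cosθ − r²(cos2θ)/√u − r⁴ sin²2θ/(4u^{3/2}),  u = L² − r² sin²θ = 0.00158172 m².
Substituting r = 0.0127 m, L = 0.0406 m, θ = 40°: d²x/dθ² = -0.010533 m.
a = ω²·d²x/dθ² = (253.4)²·(-0.010533) = -676.41 m/s²;  |a| = 676.41 m/s².

676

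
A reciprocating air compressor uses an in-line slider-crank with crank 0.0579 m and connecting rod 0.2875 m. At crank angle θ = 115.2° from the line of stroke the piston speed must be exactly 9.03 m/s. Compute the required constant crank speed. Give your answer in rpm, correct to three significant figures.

For an in-line slider-crank, |v_piston| = rω|sinθ|·[1 + r cosθ/√(L² − r² sin²θ)].
With r = 0.0579 m, L = 0.2875 m, θ = 115.2°: the bracketed kinematic factor |dx/dθ| = 0.047821 m.
ω = v/|dx/dθ| = 9.03/0.047821 = 188.83 rad/s.
N = 60ω/(2π) = 1803.2 rpm.

1800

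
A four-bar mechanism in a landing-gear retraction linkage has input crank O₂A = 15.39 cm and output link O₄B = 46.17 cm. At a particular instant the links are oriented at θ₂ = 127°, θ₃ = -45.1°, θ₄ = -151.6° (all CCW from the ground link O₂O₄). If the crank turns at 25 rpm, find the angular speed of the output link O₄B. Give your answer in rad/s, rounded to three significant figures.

0.125

ω₂ = 2.618 rad/s (from 25 rpm).
Differentiating the loop-closure r₂e^{iθ₂}+r₃e^{iθ₃}=r₁+r₄e^{iθ₄} gives r₂ω₂e^{iθ₂}+r₃ω₃e^{iθ₃}=r₄ω₄e^{iθ₄}.
Eliminating the other unknown: ω₄ = r₂ω₂ sin(θ₂−θ₃) / [r₄ sin(θ₄−θ₃)].
Numerator sine = +0.13744; denominator sine = -0.95882.
Result = 0.1539·2.618·(+0.13744) / (0.4617·(-0.95882)) = -0.12509 rad/s; magnitude 0.12509 rad/s.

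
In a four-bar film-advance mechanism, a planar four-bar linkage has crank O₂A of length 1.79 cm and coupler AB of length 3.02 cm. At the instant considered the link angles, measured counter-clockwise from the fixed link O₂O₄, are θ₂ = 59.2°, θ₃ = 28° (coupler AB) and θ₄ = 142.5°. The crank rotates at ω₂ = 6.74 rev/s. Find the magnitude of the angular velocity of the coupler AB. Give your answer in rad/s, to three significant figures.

ω₂ = 42.35 rad/s (from 6.74 rev/s).
Differentiating the loop-closure r₂e^{iθ₂}+r₃e^{iθ₃}=r₁+r₄e^{iθ₄} gives r₂ω₂e^{iθ₂}+r₃ω₃e^{iθ₃}=r₄ω₄e^{iθ₄}.
Eliminating the other unknown: ω₃ = r₂ω₂ sin(θ₄−θ₂) / [r₃ sin(θ₃−θ₄)].
Numerator sine = +0.99317; denominator sine = -0.90996.
Result = 0.0179·42.35·(+0.99317) / (0.0302·(-0.90996)) = -27.396 rad/s; magnitude 27.396 rad/s.

27.4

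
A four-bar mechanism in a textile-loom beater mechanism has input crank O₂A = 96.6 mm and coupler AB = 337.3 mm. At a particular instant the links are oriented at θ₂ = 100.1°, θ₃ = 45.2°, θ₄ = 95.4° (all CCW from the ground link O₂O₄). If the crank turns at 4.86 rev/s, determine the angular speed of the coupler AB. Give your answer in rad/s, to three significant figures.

0.933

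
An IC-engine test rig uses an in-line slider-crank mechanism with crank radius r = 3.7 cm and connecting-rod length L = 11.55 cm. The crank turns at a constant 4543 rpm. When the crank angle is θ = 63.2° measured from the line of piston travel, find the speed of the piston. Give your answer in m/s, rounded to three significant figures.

18.1

ω = 2π·4543/60 = 475.7 rad/s
For an in-line slider-crank, x = r cosθ + √(L² − r² sin²θ), so v = −rω sinθ·[1 + r cosθ/√(L² − r² sin²θ)].
With r = 0.037 m, L = 0.1155 m, θ = 63.2°: √(L² − r² sin²θ) = 0.11068 m.
v = −0.037·475.7·0.89259·[1 + 0.037·0.45088/0.11068] = -18.08 m/s.
|v| = 18.08 m/s.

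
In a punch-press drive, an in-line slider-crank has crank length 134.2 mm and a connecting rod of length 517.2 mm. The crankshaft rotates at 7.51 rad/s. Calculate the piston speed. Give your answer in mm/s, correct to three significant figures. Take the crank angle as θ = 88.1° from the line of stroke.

ω = 7.51 rad/s
For an in-line slider-crank, x = r cosθ + √(L² − r² sin²θ), so v = −rω sinθ·[1 + r cosθ/√(L² − r² sin²θ)].
With r = 0.1342 m, L = 0.5172 m, θ = 88.1°: √(L² − r² sin²θ) = 0.49951 m.
v = −0.1342·7.51·0.99945·[1 + 0.1342·0.03316/0.49951] = -1.0163 m/s.
|v| = 1.0163 m/s = 1016.3 mm/s.

1020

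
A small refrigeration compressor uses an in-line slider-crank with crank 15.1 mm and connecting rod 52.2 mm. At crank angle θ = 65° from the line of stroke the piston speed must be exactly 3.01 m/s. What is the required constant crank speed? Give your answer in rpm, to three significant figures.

For an in-line slider-crank, |v_piston| = rω|sinθ|·[1 + r cosθ/√(L² − r² sin²θ)].
With r = 0.0151 m, L = 0.0522 m, θ = 65°: the bracketed kinematic factor |dx/dθ| = 0.015419 m.
ω = v/|dx/dθ| = 3.01/0.015419 = 195.21 rad/s.
N = 60ω/(2π) = 1864.2 rpm.

1860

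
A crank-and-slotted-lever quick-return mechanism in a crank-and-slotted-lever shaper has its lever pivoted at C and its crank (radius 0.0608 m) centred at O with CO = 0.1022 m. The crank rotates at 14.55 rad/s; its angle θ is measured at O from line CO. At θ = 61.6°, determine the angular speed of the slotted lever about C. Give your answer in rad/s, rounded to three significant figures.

4.83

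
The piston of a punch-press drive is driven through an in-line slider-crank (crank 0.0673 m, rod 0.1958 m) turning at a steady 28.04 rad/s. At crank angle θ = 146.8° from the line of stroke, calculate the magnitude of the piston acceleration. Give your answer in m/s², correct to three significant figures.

36.4

ω = 28.04 rad/s
x(θ) = r cosθ + √(L² − r² sin²θ); with ω constant, a = ω²·d²x/dθ².
d²x/dθ² = −r cosθ − r²(cos2θ)/√u − r⁴ sin²2θ/(4u^{3/2}),  u = L² − r² sin²θ = 0.0369796 m².
Substituting r = 0.0673 m, L = 0.1958 m, θ = 146.8°: d²x/dθ² = +0.046279 m.
a = ω²·d²x/dθ² = (28.04)²·(+0.046279) = +36.387 m/s²;  |a| = 36.387 m/s².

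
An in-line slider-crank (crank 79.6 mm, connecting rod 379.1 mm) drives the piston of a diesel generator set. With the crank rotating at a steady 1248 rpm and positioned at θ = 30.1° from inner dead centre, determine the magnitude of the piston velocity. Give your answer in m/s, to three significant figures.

ω = 2π·1248/60 = 130.7 rad/s
For an in-line slider-crank, x = r cosθ + √(L² − r² sin²θ), so v = −rω sinθ·[1 + r cosθ/√(L² − r² sin²θ)].
With r = 0.0796 m, L = 0.3791 m, θ = 30.1°: √(L² − r² sin²θ) = 0.37699 m.
v = −0.0796·130.7·0.50151·[1 + 0.0796·0.86515/0.37699] = -6.1702 m/s.
|v| = 6.1702 m/s.

6.17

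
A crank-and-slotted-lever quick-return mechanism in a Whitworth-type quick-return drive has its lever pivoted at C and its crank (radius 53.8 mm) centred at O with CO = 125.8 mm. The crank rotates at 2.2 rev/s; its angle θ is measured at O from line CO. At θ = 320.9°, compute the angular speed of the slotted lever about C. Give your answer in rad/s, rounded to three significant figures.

3.85

ω = 13.82 rad/s (from 2.2 rev/s).
Crank pin A relative to C: A = (d + r cosθ, r sinθ); lever angle φ = atan2(r sinθ, d + r cosθ).
Differentiating tanφ: φ̇ = rω(d cosθ + r)/(d² + r² + 2dr cosθ).
d² + r² + 2dr cosθ = |CA|² = 0.0292247 m²;  d cosθ + r = +0.15143 m.
|ω_lever| = |0.0538·13.82·+0.15143| / 0.0292247 = 3.8533 rad/s.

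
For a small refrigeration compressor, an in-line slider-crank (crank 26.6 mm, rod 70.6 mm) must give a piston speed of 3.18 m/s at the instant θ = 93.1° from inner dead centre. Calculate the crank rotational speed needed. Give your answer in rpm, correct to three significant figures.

1170

For an in-line slider-crank, |v_piston| = rω|sinθ|·[1 + r cosθ/√(L² − r² sin²θ)].
With r = 0.0266 m, L = 0.0706 m, θ = 93.1°: the bracketed kinematic factor |dx/dθ| = 0.025977 m.
ω = v/|dx/dθ| = 3.18/0.025977 = 122.42 rad/s.
N = 60ω/(2π) = 1169 rpm.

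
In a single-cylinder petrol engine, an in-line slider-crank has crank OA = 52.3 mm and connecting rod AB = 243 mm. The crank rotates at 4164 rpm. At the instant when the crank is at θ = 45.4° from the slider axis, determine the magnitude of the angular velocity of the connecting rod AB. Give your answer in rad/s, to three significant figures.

66.7

ω = 436.1 rad/s (converted from 4164 rpm).
The rod makes angle φ with the slider axis where L sinφ = r sinθ; differentiating, L cosφ·φ̇ = r ω cosθ.
L cosφ = √(L² − r² sin²θ) = 0.24013 m.
|ω_rod| = r ω |cosθ| / √(L² − r² sin²θ) = 0.0523·436.1·0.70215/0.24013 = 66.685 rad/s.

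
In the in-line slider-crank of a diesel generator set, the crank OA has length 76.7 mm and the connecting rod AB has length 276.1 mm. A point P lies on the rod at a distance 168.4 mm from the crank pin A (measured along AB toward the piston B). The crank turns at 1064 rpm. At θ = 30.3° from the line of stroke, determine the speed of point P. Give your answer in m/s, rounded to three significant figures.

5.72

ω = 111.4 rad/s.  Crank-pin speed |V_A| = rω = 8.5461 m/s, perpendicular to OA.
Rod angle: sinφ = −(r/L) sinθ ⇒ φ = -8.057°; ω_rod = −rω cosθ/√(L²−r²sin²θ) = -26.991 rad/s.
V_P = V_A + ω_rod × AP, with AP = 0.1684 m along the rod.
Components: V_Px = −rω sinθ − a·ω_rod·sinφ = -4.9488 m/s;  V_Py = rω cosθ + a·ω_rod·cosφ = +2.8782 m/s.
|V_P| = √(V_Px² + V_Py²) = 5.7249 m/s.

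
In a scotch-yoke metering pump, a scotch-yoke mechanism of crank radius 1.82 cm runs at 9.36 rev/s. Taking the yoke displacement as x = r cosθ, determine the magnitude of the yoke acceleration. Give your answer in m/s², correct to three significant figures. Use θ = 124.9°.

36.0

ω = 58.81 rad/s (from 9.36 rev/s).
x = r cosθ ⇒ ẍ = −rω² cosθ (ω constant).
|a| = rω²|cosθ| = 0.0182·(58.81)²·|cos 124.9°| = 36.016 m/s².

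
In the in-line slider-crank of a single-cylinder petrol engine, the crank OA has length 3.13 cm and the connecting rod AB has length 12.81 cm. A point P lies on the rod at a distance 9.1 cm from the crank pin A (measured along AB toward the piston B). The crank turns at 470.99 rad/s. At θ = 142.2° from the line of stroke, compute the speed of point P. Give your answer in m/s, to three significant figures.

8.48

ω = 471 rad/s.  Crank-pin speed |V_A| = rω = 14.742 m/s, perpendicular to OA.
Rod angle: sinφ = −(r/L) sinθ ⇒ φ = -8.613°; ω_rod = −rω cosθ/√(L²−r²sin²θ) = +91.97 rad/s.
V_P = V_A + ω_rod × AP, with AP = 0.091 m along the rod.
Components: V_Px = −rω sinθ − a·ω_rod·sinφ = -7.7821 m/s;  V_Py = rω cosθ + a·ω_rod·cosφ = -3.3736 m/s.
|V_P| = √(V_Px² + V_Py²) = 8.4819 m/s.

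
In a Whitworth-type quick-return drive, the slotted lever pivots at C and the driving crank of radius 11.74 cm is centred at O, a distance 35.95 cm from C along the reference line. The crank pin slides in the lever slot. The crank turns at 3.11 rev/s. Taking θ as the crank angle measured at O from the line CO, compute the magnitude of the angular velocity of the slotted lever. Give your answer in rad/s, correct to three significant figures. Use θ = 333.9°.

ω = 19.54 rad/s (from 3.11 rev/s).
Crank pin A relative to C: A = (d + r cosθ, r sinθ); lever angle φ = atan2(r sinθ, d + r cosθ).
Differentiating tanφ: φ̇ = rω(d cosθ + r)/(d² + r² + 2dr cosθ).
d² + r² + 2dr cosθ = |CA|² = 0.218826 m²;  d cosθ + r = +0.44024 m.
|ω_lever| = |0.1174·19.54·+0.44024| / 0.218826 = 4.6153 rad/s.

4.62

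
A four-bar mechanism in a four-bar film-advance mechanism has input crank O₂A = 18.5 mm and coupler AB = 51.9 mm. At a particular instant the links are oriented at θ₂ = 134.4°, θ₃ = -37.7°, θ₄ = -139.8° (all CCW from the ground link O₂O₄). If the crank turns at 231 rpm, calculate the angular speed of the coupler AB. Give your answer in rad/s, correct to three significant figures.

8.79

ω₂ = 24.19 rad/s (from 231 rpm).
Differentiating the loop-closure r₂e^{iθ₂}+r₃e^{iθ₃}=r₁+r₄e^{iθ₄} gives r₂ω₂e^{iθ₂}+r₃ω₃e^{iθ₃}=r₄ω₄e^{iθ₄}.
Eliminating the other unknown: ω₃ = r₂ω₂ sin(θ₄−θ₂) / [r₃ sin(θ₃−θ₄)].
Numerator sine = +0.99731; denominator sine = +0.97778.
Result = 0.0185·24.19·(+0.99731) / (0.0519·(+0.97778)) = +8.795 rad/s; magnitude 8.795 rad/s.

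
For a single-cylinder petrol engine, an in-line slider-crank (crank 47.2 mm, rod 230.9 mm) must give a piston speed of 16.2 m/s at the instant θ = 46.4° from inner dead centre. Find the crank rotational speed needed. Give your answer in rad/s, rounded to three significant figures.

415

For an in-line slider-crank, |v_piston| = rω|sinθ|·[1 + r cosθ/√(L² − r² sin²θ)].
With r = 0.0472 m, L = 0.2309 m, θ = 46.4°: the bracketed kinematic factor |dx/dθ| = 0.039053 m.
ω = v/|dx/dθ| = 16.2/0.039053 = 414.82 rad/s.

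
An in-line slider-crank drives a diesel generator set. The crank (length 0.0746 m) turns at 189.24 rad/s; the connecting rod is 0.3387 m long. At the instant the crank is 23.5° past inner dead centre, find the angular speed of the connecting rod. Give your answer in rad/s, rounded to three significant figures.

38.4

ω = 189.2 rad/s
The rod makes angle φ with the slider axis where L sinφ = r sinθ; differentiating, L cosφ·φ̇ = r ω cosθ.
L cosφ = √(L² − r² sin²θ) = 0.33739 m.
|ω_rod| = r ω |cosθ| / √(L² − r² sin²θ) = 0.0746·189.2·0.91706/0.33739 = 38.372 rad/s.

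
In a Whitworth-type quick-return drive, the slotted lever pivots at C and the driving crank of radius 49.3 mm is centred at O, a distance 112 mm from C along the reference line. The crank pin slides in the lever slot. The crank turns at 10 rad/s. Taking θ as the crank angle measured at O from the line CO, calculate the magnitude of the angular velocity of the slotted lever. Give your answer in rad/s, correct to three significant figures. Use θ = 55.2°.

ω = 10 rad/s
Crank pin A relative to C: A = (d + r cosθ, r sinθ); lever angle φ = atan2(r sinθ, d + r cosθ).
Differentiating tanφ: φ̇ = rω(d cosθ + r)/(d² + r² + 2dr cosθ).
d² + r² + 2dr cosθ = |CA|² = 0.021277 m²;  d cosθ + r = +0.11322 m.
|ω_lever| = |0.0493·10·+0.11322| / 0.021277 = 2.6234 rad/s.

2.62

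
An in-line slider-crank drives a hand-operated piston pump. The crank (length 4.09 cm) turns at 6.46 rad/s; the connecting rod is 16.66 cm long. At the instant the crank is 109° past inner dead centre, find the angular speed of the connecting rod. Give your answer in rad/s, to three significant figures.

ω = 6.46 rad/s
The rod makes angle φ with the slider axis where L sinφ = r sinθ; differentiating, L cosφ·φ̇ = r ω cosθ.
L cosφ = √(L² − r² sin²θ) = 0.16205 m.
|ω_rod| = r ω |cosθ| / √(L² − r² sin²θ) = 0.0409·6.46·0.32557/0.16205 = 0.53082 rad/s.

0.531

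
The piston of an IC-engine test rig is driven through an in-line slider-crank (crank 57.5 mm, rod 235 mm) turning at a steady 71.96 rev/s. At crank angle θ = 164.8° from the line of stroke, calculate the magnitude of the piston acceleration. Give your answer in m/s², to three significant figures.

8850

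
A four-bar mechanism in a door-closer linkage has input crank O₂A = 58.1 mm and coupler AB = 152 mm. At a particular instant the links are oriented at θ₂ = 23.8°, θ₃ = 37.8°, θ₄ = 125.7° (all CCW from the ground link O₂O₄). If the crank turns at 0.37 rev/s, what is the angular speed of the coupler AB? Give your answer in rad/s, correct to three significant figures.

ω₂ = 2.325 rad/s (from 0.37 rev/s).
Differentiating the loop-closure r₂e^{iθ₂}+r₃e^{iθ₃}=r₁+r₄e^{iθ₄} gives r₂ω₂e^{iθ₂}+r₃ω₃e^{iθ₃}=r₄ω₄e^{iθ₄}.
Eliminating the other unknown: ω₃ = r₂ω₂ sin(θ₄−θ₂) / [r₃ sin(θ₃−θ₄)].
Numerator sine = +0.97851; denominator sine = -0.99933.
Result = 0.0581·2.325·(+0.97851) / (0.152·(-0.99933)) = -0.8701 rad/s; magnitude 0.8701 rad/s.

0.870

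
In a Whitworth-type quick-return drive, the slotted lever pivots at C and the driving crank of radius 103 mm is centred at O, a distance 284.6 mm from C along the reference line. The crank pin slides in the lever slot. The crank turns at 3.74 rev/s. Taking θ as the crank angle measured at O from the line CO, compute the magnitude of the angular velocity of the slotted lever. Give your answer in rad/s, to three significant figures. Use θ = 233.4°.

ω = 23.5 rad/s (from 3.74 rev/s).
Crank pin A relative to C: A = (d + r cosθ, r sinθ); lever angle φ = atan2(r sinθ, d + r cosθ).
Differentiating tanφ: φ̇ = rω(d cosθ + r)/(d² + r² + 2dr cosθ).
d² + r² + 2dr cosθ = |CA|² = 0.0566509 m²;  d cosθ + r = -0.066686 m.
|ω_lever| = |0.103·23.5·-0.066686| / 0.0566509 = 2.8491 rad/s.

2.85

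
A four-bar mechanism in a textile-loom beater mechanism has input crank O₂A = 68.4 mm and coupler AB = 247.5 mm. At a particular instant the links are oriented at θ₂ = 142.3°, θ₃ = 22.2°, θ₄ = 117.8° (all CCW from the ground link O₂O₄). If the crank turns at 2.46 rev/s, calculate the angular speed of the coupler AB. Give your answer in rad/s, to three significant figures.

1.78

ω₂ = 15.46 rad/s (from 2.46 rev/s).
Differentiating the loop-closure r₂e^{iθ₂}+r₃e^{iθ₃}=r₁+r₄e^{iθ₄} gives r₂ω₂e^{iθ₂}+r₃ω₃e^{iθ₃}=r₄ω₄e^{iθ₄}.
Eliminating the other unknown: ω₃ = r₂ω₂ sin(θ₄−θ₂) / [r₃ sin(θ₃−θ₄)].
Numerator sine = -0.41469; denominator sine = -0.99523.
Result = 0.0684·15.46·(-0.41469) / (0.2475·(-0.99523)) = +1.7799 rad/s; magnitude 1.7799 rad/s.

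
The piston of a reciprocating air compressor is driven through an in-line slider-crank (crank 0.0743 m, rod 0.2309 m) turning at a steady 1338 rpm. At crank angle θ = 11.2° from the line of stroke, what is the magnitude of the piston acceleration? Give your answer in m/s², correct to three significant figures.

1870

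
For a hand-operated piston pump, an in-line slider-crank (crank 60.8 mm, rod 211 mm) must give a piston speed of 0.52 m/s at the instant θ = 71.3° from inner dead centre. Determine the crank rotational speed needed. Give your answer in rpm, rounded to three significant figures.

For an in-line slider-crank, |v_piston| = rω|sinθ|·[1 + r cosθ/√(L² − r² sin²θ)].
With r = 0.0608 m, L = 0.211 m, θ = 71.3°: the bracketed kinematic factor |dx/dθ| = 0.063121 m.
ω = v/|dx/dθ| = 0.52/0.063121 = 8.2382 rad/s.
N = 60ω/(2π) = 78.669 rpm.

78.7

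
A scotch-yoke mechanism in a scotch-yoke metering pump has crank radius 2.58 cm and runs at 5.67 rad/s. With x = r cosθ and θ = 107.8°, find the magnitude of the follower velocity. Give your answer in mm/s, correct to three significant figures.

ω = 5.67 rad/s
x = r cosθ ⇒ ẋ = −rω sinθ.
|v| = rω|sinθ| = 0.0258·5.67·|sin 107.8°| = 0.13928 m/s = 139.28 mm/s.

139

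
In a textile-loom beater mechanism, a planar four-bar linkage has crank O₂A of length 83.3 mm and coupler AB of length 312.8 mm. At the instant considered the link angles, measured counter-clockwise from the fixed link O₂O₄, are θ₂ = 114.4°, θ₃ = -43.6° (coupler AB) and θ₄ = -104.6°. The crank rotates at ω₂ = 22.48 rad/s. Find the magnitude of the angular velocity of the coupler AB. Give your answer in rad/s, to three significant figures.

ω₂ = 22.48 rad/s
Differentiating the loop-closure r₂e^{iθ₂}+r₃e^{iθ₃}=r₁+r₄e^{iθ₄} gives r₂ω₂e^{iθ₂}+r₃ω₃e^{iθ₃}=r₄ω₄e^{iθ₄}.
Eliminating the other unknown: ω₃ = r₂ω₂ sin(θ₄−θ₂) / [r₃ sin(θ₃−θ₄)].
Numerator sine = +0.62932; denominator sine = +0.87462.
Result = 0.0833·22.48·(+0.62932) / (0.3128·(+0.87462)) = +4.3075 rad/s; magnitude 4.3075 rad/s.

4.31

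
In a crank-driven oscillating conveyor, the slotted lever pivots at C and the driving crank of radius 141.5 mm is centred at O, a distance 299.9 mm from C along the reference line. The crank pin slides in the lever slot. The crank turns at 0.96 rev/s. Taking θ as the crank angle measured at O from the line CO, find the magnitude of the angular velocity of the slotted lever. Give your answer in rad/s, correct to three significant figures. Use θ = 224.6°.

ω = 6.032 rad/s (from 0.96 rev/s).
Crank pin A relative to C: A = (d + r cosθ, r sinθ); lever angle φ = atan2(r sinθ, d + r cosθ).
Differentiating tanφ: φ̇ = rω(d cosθ + r)/(d² + r² + 2dr cosθ).
d² + r² + 2dr cosθ = |CA|² = 0.0495314 m²;  d cosθ + r = -0.072037 m.
|ω_lever| = |0.1415·6.032·-0.072037| / 0.0495314 = 1.2413 rad/s.

1.24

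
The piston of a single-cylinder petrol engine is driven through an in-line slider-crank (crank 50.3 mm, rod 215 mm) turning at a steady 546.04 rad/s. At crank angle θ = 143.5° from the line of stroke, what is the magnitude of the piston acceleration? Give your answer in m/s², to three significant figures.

ω = 546 rad/s
x(θ) = r cosθ + √(L² − r² sin²θ); with ω constant, a = ω²·d²x/dθ².
d²x/dθ² = −r cosθ − r²(cos2θ)/√u − r⁴ sin²2θ/(4u^{3/2}),  u = L² − r² sin²θ = 0.0453298 m².
Substituting r = 0.0503 m, L = 0.215 m, θ = 143.5°: d²x/dθ² = +0.036808 m.
a = ω²·d²x/dθ² = (546)²·(+0.036808) = +10975 m/s²;  |a| = 10975 m/s².

11000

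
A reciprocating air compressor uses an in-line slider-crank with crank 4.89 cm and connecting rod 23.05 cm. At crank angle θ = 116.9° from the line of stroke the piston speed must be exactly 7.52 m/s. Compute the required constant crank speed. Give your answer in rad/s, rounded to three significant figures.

For an in-line slider-crank, |v_piston| = rω|sinθ|·[1 + r cosθ/√(L² − r² sin²θ)].
With r = 0.0489 m, L = 0.2305 m, θ = 116.9°: the bracketed kinematic factor |dx/dθ| = 0.039346 m.
ω = v/|dx/dθ| = 7.52/0.039346 = 191.12 rad/s.

191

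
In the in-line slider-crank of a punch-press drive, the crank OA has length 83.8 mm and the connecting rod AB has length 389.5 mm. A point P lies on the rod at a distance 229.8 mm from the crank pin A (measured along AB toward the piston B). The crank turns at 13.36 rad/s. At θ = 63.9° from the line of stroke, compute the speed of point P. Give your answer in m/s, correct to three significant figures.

1.08

ω = 13.36 rad/s.  Crank-pin speed |V_A| = rω = 1.1196 m/s, perpendicular to OA.
Rod angle: sinφ = −(r/L) sinθ ⇒ φ = -11.140°; ω_rod = −rω cosθ/√(L²−r²sin²θ) = -1.2888 rad/s.
V_P = V_A + ω_rod × AP, with AP = 0.2298 m along the rod.
Components: V_Px = −rω sinθ − a·ω_rod·sinφ = -1.0626 m/s;  V_Py = rω cosθ + a·ω_rod·cosφ = +0.20195 m/s.
|V_P| = √(V_Px² + V_Py²) = 1.0816 m/s.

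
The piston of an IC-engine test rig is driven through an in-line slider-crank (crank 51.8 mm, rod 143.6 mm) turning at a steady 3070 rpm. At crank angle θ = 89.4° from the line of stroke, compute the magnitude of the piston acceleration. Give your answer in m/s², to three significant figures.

ω = 2π·3070/60 = 321.5 rad/s
x(θ) = r cosθ + √(L² − r² sin²θ); with ω constant, a = ω²·d²x/dθ².
d²x/dθ² = −r cosθ − r²(cos2θ)/√u − r⁴ sin²2θ/(4u^{3/2}),  u = L² − r² sin²θ = 0.017938 m².
Substituting r = 0.0518 m, L = 0.1436 m, θ = 89.4°: d²x/dθ² = +0.019487 m.
a = ω²·d²x/dθ² = (321.5)²·(+0.019487) = +2014.1 m/s²;  |a| = 2014.1 m/s².

2010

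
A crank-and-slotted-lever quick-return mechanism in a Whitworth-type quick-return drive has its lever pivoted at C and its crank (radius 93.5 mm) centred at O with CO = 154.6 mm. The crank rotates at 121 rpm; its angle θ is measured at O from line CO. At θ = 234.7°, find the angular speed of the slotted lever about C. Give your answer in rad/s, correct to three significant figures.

0.309

ω = 12.67 rad/s (from 121 rpm).
Crank pin A relative to C: A = (d + r cosθ, r sinθ); lever angle φ = atan2(r sinθ, d + r cosθ).
Differentiating tanφ: φ̇ = rω(d cosθ + r)/(d² + r² + 2dr cosθ).
d² + r² + 2dr cosθ = |CA|² = 0.0159374 m²;  d cosθ + r = +0.0041632 m.
|ω_lever| = |0.0935·12.67·+0.0041632| / 0.0159374 = 0.30948 rad/s.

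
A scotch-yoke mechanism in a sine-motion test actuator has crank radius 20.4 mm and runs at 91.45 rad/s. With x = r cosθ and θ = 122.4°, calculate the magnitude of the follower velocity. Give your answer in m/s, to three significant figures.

1.58

ω = 91.45 rad/s
x = r cosθ ⇒ ẋ = −rω sinθ.
|v| = rω|sinθ| = 0.0204·91.45·|sin 122.4°| = 1.5752 m/s.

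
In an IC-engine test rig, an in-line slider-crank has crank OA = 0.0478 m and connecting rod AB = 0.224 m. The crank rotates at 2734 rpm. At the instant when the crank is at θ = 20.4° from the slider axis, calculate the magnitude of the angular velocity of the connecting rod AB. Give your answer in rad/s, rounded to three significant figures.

ω = 286.3 rad/s (converted from 2734 rpm).
The rod makes angle φ with the slider axis where L sinφ = r sinθ; differentiating, L cosφ·φ̇ = r ω cosθ.
L cosφ = √(L² − r² sin²θ) = 0.22338 m.
|ω_rod| = r ω |cosθ| / √(L² − r² sin²θ) = 0.0478·286.3·0.93728/0.22338 = 57.422 rad/s.

57.4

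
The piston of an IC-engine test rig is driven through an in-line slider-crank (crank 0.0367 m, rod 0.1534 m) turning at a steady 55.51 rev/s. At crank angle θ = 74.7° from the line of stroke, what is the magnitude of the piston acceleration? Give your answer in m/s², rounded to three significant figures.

237

ω = 2π·55.5 = 348.8 rad/s
x(θ) = r cosθ + √(L² − r² sin²θ); with ω constant, a = ω²·d²x/dθ².
d²x/dθ² = −r cosθ − r²(cos2θ)/√u − r⁴ sin²2θ/(4u^{3/2}),  u = L² − r² sin²θ = 0.0222785 m².
Substituting r = 0.0367 m, L = 0.1534 m, θ = 74.7°: d²x/dθ² = -0.0019523 m.
a = ω²·d²x/dθ² = (348.8)²·(-0.0019523) = -237.49 m/s²;  |a| = 237.49 m/s².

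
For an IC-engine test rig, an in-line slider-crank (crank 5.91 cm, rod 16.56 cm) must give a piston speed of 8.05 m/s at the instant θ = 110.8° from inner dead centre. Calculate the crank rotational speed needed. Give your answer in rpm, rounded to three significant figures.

For an in-line slider-crank, |v_piston| = rω|sinθ|·[1 + r cosθ/√(L² − r² sin²θ)].
With r = 0.0591 m, L = 0.1656 m, θ = 110.8°: the bracketed kinematic factor |dx/dθ| = 0.047821 m.
ω = v/|dx/dθ| = 8.05/0.047821 = 168.34 rad/s.
N = 60ω/(2π) = 1607.5 rpm.

1610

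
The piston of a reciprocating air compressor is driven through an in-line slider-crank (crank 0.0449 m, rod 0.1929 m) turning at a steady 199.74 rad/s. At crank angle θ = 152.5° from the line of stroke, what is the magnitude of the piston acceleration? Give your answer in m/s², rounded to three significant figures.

ω = 199.7 rad/s
x(θ) = r cosθ + √(L² − r² sin²θ); with ω constant, a = ω²·d²x/dθ².
d²x/dθ² = −r cosθ − r²(cos2θ)/√u − r⁴ sin²2θ/(4u^{3/2}),  u = L² − r² sin²θ = 0.0367806 m².
Substituting r = 0.0449 m, L = 0.1929 m, θ = 152.5°: d²x/dθ² = +0.033701 m.
a = ω²·d²x/dθ² = (199.7)²·(+0.033701) = +1344.5 m/s²;  |a| = 1344.5 m/s².

1340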